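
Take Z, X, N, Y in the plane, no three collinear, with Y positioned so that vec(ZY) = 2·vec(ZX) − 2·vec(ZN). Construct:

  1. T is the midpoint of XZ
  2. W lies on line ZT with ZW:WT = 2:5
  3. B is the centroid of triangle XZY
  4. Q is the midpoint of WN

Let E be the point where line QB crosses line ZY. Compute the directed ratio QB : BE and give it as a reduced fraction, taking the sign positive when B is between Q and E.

QB:BE = 5/7

Work in coordinates with Z = (0, 0), X = (1, 0), N = (0, 1), Y = (2, -2).
1. T is the midpoint of XZ ⇒ T = (1/2, 0)
2. W lies on line ZT with ZW:WT = 2:5 ⇒ W = (1/7, 0)
3. B is the centroid of triangle XZY ⇒ B = (1, -2/3)
4. Q is the midpoint of WN ⇒ Q = (1/14, 1/2)
line QB meets ZY at E = (23/10, -23/10)
B = Q + t·(E−Q) with t = 5/12, so QB:BE = 5/12:7/12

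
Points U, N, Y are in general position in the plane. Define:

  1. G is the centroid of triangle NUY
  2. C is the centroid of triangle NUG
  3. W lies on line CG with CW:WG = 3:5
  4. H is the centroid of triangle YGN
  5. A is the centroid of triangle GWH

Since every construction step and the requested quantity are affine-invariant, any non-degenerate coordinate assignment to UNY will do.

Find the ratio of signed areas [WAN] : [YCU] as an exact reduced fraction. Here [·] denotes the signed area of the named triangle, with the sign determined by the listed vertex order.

Work in coordinates with U = (0, 0), N = (1, 0), Y = (0, 1).
1. G is the centroid of triangle NUY ⇒ G = (1/3, 1/3)
2. C is the centroid of triangle NUG ⇒ C = (4/9, 1/9)
3. W lies on line CG with CW:WG = 3:5 ⇒ W = (29/72, 7/36)
4. H is the centroid of triangle YGN ⇒ H = (4/9, 4/9)
5. A is the centroid of triangle GWH ⇒ A = (85/216, 35/108)
2·[WAN] = -49/648, 2·[YCU] = -4/9
[WAN]:[YCU] = -49/648:-4/9 = 49/288

[WAN]:[YCU] = 49/288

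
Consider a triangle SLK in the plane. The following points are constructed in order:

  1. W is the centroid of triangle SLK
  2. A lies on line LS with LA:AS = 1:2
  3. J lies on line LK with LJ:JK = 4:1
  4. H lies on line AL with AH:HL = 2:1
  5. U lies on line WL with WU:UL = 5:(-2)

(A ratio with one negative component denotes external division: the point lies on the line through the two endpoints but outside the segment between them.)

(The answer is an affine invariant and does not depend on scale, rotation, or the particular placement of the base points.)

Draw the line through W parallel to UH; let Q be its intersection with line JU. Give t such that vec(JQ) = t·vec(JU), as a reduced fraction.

t = 93/118

Set S = (0, 0), L = (1, 0), K = (0, 1); any affine frame gives the same invariant.
1. W is the centroid of triangle SLK ⇒ W = (1/3, 1/3)
2. A lies on line LS with LA:AS = 1:2 ⇒ A = (2/3, 0)
3. J lies on line LK with LJ:JK = 4:1 ⇒ J = (1/5, 4/5)
4. H lies on line AL with AH:HL = 2:1 ⇒ H = (8/9, 0)
5. U lies on line WL with WU:UL = 5:(-2) ⇒ U = (13/9, -2/9)
through W parallel to UH: direction (-5/9, 2/9); meets JU at Q = (209/177, -1/177)
Q = J + t·(U−J) with t = 93/118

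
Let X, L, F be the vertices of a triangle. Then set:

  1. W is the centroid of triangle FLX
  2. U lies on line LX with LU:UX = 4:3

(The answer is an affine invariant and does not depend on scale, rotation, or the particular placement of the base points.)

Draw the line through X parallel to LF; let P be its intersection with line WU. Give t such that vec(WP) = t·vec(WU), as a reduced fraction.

t = 14/5

Choose coordinates X = (0, 0), L = (1, 0), F = (0, 1).
1. W is the centroid of triangle FLX ⇒ W = (1/3, 1/3)
2. U lies on line LX with LU:UX = 4:3 ⇒ U = (3/7, 0)
through X parallel to LF: direction (-1, 1); meets WU at P = (3/5, -3/5)
P = W + t·(U−W) with t = 14/5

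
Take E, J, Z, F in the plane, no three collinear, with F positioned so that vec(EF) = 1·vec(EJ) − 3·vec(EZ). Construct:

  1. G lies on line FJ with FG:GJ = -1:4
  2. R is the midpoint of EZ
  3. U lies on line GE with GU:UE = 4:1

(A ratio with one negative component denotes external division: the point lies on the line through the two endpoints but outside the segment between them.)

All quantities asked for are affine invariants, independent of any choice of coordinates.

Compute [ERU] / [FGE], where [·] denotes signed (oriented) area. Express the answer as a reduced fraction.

Assign E = (0, 0), J = (1, 0), Z = (0, 1), F = (1, -3) — the answer is frame-independent, so this choice is without loss of generality.
1. G lies on line FJ with FG:GJ = -1:4 ⇒ G = (1, -4)
2. R is the midpoint of EZ ⇒ R = (0, 1/2)
3. U lies on line GE with GU:UE = 4:1 ⇒ U = (1/5, -4/5)
2·[ERU] = -1/10, 2·[FGE] = -1
[ERU]:[FGE] = -1/10:-1 = 1/10

[ERU]:[FGE] = 1/10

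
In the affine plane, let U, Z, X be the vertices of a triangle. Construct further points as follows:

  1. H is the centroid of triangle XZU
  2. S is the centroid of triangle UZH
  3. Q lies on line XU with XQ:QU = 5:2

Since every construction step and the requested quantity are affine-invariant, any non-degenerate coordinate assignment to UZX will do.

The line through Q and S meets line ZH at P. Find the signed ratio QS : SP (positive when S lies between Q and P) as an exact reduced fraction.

QS:SP = 2/7

Set U = (0, 0), Z = (1, 0), X = (0, 1); any affine frame gives the same invariant.
1. H is the centroid of triangle XZU ⇒ H = (1/3, 1/3)
2. S is the centroid of triangle UZH ⇒ S = (4/9, 1/9)
3. Q lies on line XU with XQ:QU = 5:2 ⇒ Q = (0, 2/7)
line QS meets ZH at P = (2, -1/2)
S = Q + t·(P−Q) with t = 2/9, so QS:SP = 2/9:7/9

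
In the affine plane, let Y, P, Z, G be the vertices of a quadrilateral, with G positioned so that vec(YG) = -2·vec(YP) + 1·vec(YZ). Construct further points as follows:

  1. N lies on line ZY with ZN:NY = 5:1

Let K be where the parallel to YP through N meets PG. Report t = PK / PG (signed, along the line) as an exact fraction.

t = 1/6

Choose coordinates Y = (0, 0), P = (1, 0), Z = (0, 1), G = (-2, 1).
1. N lies on line ZY with ZN:NY = 5:1 ⇒ N = (0, 1/6)
through N parallel to YP: direction (1, 0); meets PG at K = (1/2, 1/6)
K = P + t·(G−P) with t = 1/6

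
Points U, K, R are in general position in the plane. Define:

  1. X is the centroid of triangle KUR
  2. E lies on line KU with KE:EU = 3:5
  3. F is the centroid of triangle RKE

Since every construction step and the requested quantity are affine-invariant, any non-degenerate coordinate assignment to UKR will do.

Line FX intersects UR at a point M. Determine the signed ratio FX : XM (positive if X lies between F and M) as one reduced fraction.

Assign U = (0, 0), K = (1, 0), R = (0, 1) — the answer is frame-independent, so this choice is without loss of generality.
1. X is the centroid of triangle KUR ⇒ X = (1/3, 1/3)
2. E lies on line KU with KE:EU = 3:5 ⇒ E = (5/8, 0)
3. F is the centroid of triangle RKE ⇒ F = (13/24, 1/3)
line FX meets UR at M = (0, 1/3)
X = F + t·(M−F) with t = 5/13, so FX:XM = 5/13:8/13

FX:XM = 5/8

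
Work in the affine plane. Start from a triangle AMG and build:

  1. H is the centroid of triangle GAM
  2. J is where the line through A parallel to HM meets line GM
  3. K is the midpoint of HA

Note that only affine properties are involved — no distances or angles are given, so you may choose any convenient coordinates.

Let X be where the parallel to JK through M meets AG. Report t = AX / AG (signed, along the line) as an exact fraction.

t = 7/11

Set A = (0, 0), M = (1, 0), G = (0, 1); any affine frame gives the same invariant.
1. H is the centroid of triangle GAM ⇒ H = (1/3, 1/3)
2. J is where the line through A parallel to HM meets line GM ⇒ J = (2, -1)
3. K is the midpoint of HA ⇒ K = (1/6, 1/6)
through M parallel to JK: direction (-11/6, 7/6); meets AG at X = (0, 7/11)
X = A + t·(G−A) with t = 7/11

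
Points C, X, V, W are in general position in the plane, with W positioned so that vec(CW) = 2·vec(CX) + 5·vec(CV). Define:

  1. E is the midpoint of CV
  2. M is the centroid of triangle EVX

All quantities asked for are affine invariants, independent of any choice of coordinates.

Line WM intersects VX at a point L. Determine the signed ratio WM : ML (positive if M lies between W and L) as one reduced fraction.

WM:ML = -37

Work in coordinates with C = (0, 0), X = (1, 0), V = (0, 1), W = (2, 5).
1. E is the midpoint of CV ⇒ E = (0, 1/2)
2. M is the centroid of triangle EVX ⇒ M = (1/3, 1/2)
line WM meets VX at L = (14/37, 23/37)
M = W + t·(L−W) with t = 37/36, so WM:ML = 37/36:-1/36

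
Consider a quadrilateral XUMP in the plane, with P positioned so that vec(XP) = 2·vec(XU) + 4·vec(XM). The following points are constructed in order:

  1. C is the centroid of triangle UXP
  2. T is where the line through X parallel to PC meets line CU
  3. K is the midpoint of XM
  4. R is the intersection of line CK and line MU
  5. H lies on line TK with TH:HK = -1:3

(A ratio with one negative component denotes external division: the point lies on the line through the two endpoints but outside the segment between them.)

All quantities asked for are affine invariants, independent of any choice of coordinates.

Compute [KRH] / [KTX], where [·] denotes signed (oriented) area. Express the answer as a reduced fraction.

Choose coordinates X = (0, 0), U = (1, 0), M = (0, 1), P = (2, 4).
1. C is the centroid of triangle UXP ⇒ C = (1, 4/3)
2. T is where the line through X parallel to PC meets line CU ⇒ T = (1, 8/3)
3. K is the midpoint of XM ⇒ K = (0, 1/2)
4. R is the intersection of line CK and line MU ⇒ R = (3/11, 8/11)
5. H lies on line TK with TH:HK = -1:3 ⇒ H = (3/2, 15/4)
2·[KRH] = 6/11, 2·[KTX] = -1/2
[KRH]:[KTX] = 6/11:-1/2 = -12/11

[KRH]:[KTX] = -12/11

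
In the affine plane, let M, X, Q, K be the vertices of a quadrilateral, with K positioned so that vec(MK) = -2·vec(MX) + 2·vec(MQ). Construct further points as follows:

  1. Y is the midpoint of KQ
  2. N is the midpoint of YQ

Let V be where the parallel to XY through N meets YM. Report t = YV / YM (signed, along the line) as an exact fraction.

t = -1/6

Work in coordinates with M = (0, 0), X = (1, 0), Q = (0, 1), K = (-2, 2).
1. Y is the midpoint of KQ ⇒ Y = (-1, 3/2)
2. N is the midpoint of YQ ⇒ N = (-1/2, 5/4)
through N parallel to XY: direction (-2, 3/2); meets YM at V = (-7/6, 7/4)
V = Y + t·(M−Y) with t = -1/6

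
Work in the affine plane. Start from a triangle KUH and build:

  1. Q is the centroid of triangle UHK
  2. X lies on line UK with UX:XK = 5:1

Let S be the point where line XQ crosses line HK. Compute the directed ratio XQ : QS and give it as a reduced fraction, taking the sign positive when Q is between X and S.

XQ:QS = -1/2

Work in coordinates with K = (0, 0), U = (1, 0), H = (0, 1).
1. Q is the centroid of triangle UHK ⇒ Q = (1/3, 1/3)
2. X lies on line UK with UX:XK = 5:1 ⇒ X = (1/6, 0)
line XQ meets HK at S = (0, -1/3)
Q = X + t·(S−X) with t = -1, so XQ:QS = -1:2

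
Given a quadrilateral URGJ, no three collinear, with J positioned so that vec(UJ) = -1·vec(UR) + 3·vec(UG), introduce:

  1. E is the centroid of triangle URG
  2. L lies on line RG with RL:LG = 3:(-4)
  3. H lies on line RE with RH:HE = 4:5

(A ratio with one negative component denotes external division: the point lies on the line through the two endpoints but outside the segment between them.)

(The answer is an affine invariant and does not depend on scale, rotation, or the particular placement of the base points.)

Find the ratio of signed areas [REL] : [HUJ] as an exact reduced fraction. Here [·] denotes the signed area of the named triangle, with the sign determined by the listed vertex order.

[REL]:[HUJ] = -27/61

Assign U = (0, 0), R = (1, 0), G = (0, 1), J = (-1, 3) — the answer is frame-independent, so this choice is without loss of generality.
1. E is the centroid of triangle URG ⇒ E = (1/3, 1/3)
2. L lies on line RG with RL:LG = 3:(-4) ⇒ L = (4, -3)
3. H lies on line RE with RH:HE = 4:5 ⇒ H = (19/27, 4/27)
2·[REL] = 1, 2·[HUJ] = -61/27
[REL]:[HUJ] = 1:-61/27 = -27/61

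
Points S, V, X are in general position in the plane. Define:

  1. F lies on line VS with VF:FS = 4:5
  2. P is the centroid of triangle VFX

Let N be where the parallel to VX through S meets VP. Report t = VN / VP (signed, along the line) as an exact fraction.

Choose coordinates S = (0, 0), V = (1, 0), X = (0, 1).
1. F lies on line VS with VF:FS = 4:5 ⇒ F = (5/9, 0)
2. P is the centroid of triangle VFX ⇒ P = (14/27, 1/3)
through S parallel to VX: direction (-1, 1); meets VP at N = (-9/4, 9/4)
N = V + t·(P−V) with t = 27/4

t = 27/4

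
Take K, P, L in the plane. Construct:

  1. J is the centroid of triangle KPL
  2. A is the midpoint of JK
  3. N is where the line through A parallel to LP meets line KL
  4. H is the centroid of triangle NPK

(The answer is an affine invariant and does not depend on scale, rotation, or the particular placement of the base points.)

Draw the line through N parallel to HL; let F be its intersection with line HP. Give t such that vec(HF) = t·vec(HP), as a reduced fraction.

Assign K = (0, 0), P = (1, 0), L = (0, 1) — the answer is frame-independent, so this choice is without loss of generality.
1. J is the centroid of triangle KPL ⇒ J = (1/3, 1/3)
2. A is the midpoint of JK ⇒ A = (1/6, 1/6)
3. N is where the line through A parallel to LP meets line KL ⇒ N = (0, 1/3)
4. H is the centroid of triangle NPK ⇒ H = (1/3, 1/9)
through N parallel to HL: direction (-1/3, 8/9); meets HP at F = (1/15, 7/45)
F = H + t·(P−H) with t = -2/5

t = -2/5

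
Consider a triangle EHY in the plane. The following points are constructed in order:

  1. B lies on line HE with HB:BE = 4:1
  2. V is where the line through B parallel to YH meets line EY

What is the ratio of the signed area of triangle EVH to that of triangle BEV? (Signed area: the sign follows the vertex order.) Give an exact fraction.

Work in coordinates with E = (0, 0), H = (1, 0), Y = (0, 1).
1. B lies on line HE with HB:BE = 4:1 ⇒ B = (1/5, 0)
2. V is where the line through B parallel to YH meets line EY ⇒ V = (0, 1/5)
2·[EVH] = -1/5, 2·[BEV] = -1/25
[EVH]:[BEV] = -1/5:-1/25 = 5

[EVH]:[BEV] = 5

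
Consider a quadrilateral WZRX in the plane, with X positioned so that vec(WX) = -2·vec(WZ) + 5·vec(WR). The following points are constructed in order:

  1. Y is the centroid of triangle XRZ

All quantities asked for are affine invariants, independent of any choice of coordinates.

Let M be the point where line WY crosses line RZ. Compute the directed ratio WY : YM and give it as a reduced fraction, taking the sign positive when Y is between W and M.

Assign W = (0, 0), Z = (1, 0), R = (0, 1), X = (-2, 5) — the answer is frame-independent, so this choice is without loss of generality.
1. Y is the centroid of triangle XRZ ⇒ Y = (-1/3, 2)
line WY meets RZ at M = (-1/5, 6/5)
Y = W + t·(M−W) with t = 5/3, so WY:YM = 5/3:-2/3

WY:YM = -5/2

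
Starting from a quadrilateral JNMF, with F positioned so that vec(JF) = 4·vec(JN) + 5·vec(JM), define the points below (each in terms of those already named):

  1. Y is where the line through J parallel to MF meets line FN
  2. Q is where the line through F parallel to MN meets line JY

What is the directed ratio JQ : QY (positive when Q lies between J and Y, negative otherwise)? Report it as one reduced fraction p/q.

JQ:QY = -9/4

Set J = (0, 0), N = (1, 0), M = (0, 1), F = (4, 5); any affine frame gives the same invariant.
1. Y is where the line through J parallel to MF meets line FN ⇒ Y = (5/2, 5/2)
2. Q is where the line through F parallel to MN meets line JY ⇒ Q = (9/2, 9/2)
Q = J + t·(Y−J) with t = 9/5, so JQ:QY = t:(1−t) = 9/5:-4/5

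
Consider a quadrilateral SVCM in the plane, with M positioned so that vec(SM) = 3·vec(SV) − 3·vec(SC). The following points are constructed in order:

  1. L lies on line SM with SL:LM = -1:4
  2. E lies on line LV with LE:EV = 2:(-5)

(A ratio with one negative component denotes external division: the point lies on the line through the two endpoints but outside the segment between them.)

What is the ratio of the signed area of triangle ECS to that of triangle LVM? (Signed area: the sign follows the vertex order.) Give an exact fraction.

Choose coordinates S = (0, 0), V = (1, 0), C = (0, 1), M = (3, -3).
1. L lies on line SM with SL:LM = -1:4 ⇒ L = (-1, 1)
2. E lies on line LV with LE:EV = 2:(-5) ⇒ E = (-7/3, 5/3)
2·[ECS] = -7/3, 2·[LVM] = -4
[ECS]:[LVM] = -7/3:-4 = 7/12

[ECS]:[LVM] = 7/12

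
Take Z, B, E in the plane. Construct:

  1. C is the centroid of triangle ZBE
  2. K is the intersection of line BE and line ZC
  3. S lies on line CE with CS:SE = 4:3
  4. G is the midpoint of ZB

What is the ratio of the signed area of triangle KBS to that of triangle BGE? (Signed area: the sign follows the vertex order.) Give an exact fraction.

[KBS]:[BGE] = 1/7

Choose coordinates Z = (0, 0), B = (1, 0), E = (0, 1).
1. C is the centroid of triangle ZBE ⇒ C = (1/3, 1/3)
2. K is the intersection of line BE and line ZC ⇒ K = (1/2, 1/2)
3. S lies on line CE with CS:SE = 4:3 ⇒ S = (1/7, 5/7)
4. G is the midpoint of ZB ⇒ G = (1/2, 0)
2·[KBS] = -1/14, 2·[BGE] = -1/2
[KBS]:[BGE] = -1/14:-1/2 = 1/7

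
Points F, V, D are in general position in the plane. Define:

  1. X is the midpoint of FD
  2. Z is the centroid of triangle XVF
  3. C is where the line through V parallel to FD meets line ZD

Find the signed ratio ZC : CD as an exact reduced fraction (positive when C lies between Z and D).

Work in coordinates with F = (0, 0), V = (1, 0), D = (0, 1).
1. X is the midpoint of FD ⇒ X = (0, 1/2)
2. Z is the centroid of triangle XVF ⇒ Z = (1/3, 1/6)
3. C is where the line through V parallel to FD meets line ZD ⇒ C = (1, -3/2)
C = Z + t·(D−Z) with t = -2, so ZC:CD = t:(1−t) = -2:3

ZC:CD = -2/3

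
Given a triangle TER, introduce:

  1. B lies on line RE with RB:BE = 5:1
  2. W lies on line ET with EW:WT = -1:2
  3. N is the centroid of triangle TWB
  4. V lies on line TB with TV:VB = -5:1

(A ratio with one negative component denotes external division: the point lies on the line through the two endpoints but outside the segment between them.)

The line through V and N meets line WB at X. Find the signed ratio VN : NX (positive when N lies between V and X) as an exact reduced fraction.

VN:NX = -7/4

Work in coordinates with T = (0, 0), E = (1, 0), R = (0, 1).
1. B lies on line RE with RB:BE = 5:1 ⇒ B = (5/6, 1/6)
2. W lies on line ET with EW:WT = -1:2 ⇒ W = (2, 0)
3. N is the centroid of triangle TWB ⇒ N = (17/18, 1/18)
4. V lies on line TB with TV:VB = -5:1 ⇒ V = (25/24, 5/24)
line VN meets WB at X = (1, 1/7)
N = V + t·(X−V) with t = 7/3, so VN:NX = 7/3:-4/3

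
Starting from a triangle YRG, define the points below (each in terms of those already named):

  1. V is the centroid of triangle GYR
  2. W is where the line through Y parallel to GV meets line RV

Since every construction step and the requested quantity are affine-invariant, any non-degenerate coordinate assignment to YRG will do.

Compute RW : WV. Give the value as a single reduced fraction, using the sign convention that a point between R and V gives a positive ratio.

RW:WV = -2

Work in coordinates with Y = (0, 0), R = (1, 0), G = (0, 1).
1. V is the centroid of triangle GYR ⇒ V = (1/3, 1/3)
2. W is where the line through Y parallel to GV meets line RV ⇒ W = (-1/3, 2/3)
W = R + t·(V−R) with t = 2, so RW:WV = t:(1−t) = 2:-1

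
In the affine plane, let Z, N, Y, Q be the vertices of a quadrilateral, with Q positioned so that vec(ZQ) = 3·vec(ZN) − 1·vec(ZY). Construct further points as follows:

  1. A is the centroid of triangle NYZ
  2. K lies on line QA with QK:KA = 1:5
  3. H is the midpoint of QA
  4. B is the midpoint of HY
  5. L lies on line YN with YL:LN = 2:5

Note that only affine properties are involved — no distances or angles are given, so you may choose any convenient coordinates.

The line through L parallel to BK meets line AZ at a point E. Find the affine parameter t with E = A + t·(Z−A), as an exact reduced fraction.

t = -76/119

Work in coordinates with Z = (0, 0), N = (1, 0), Y = (0, 1), Q = (3, -1).
1. A is the centroid of triangle NYZ ⇒ A = (1/3, 1/3)
2. K lies on line QA with QK:KA = 1:5 ⇒ K = (23/9, -7/9)
3. H is the midpoint of QA ⇒ H = (5/3, -1/3)
4. B is the midpoint of HY ⇒ B = (5/6, 1/3)
5. L lies on line YN with YL:LN = 2:5 ⇒ L = (2/7, 5/7)
through L parallel to BK: direction (31/18, -10/9); meets AZ at E = (65/119, 65/119)
E = A + t·(Z−A) with t = -76/119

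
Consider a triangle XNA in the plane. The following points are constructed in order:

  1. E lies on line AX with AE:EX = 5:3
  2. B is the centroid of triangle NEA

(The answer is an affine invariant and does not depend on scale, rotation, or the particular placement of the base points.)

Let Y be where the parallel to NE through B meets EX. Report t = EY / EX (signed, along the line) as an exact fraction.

t = -5/9

Set X = (0, 0), N = (1, 0), A = (0, 1); any affine frame gives the same invariant.
1. E lies on line AX with AE:EX = 5:3 ⇒ E = (0, 3/8)
2. B is the centroid of triangle NEA ⇒ B = (1/3, 11/24)
through B parallel to NE: direction (-1, 3/8); meets EX at Y = (0, 7/12)
Y = E + t·(X−E) with t = -5/9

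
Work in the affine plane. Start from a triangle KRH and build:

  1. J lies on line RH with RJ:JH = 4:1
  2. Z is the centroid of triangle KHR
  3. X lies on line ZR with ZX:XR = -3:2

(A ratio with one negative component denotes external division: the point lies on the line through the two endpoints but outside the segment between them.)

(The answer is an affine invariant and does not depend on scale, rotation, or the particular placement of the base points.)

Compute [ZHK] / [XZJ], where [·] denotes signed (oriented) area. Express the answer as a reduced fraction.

[ZHK]:[XZJ] = -5/12

Choose coordinates K = (0, 0), R = (1, 0), H = (0, 1).
1. J lies on line RH with RJ:JH = 4:1 ⇒ J = (1/5, 4/5)
2. Z is the centroid of triangle KHR ⇒ Z = (1/3, 1/3)
3. X lies on line ZR with ZX:XR = -3:2 ⇒ X = (7/3, -2/3)
2·[ZHK] = 1/3, 2·[XZJ] = -4/5
[ZHK]:[XZJ] = 1/3:-4/5 = -5/12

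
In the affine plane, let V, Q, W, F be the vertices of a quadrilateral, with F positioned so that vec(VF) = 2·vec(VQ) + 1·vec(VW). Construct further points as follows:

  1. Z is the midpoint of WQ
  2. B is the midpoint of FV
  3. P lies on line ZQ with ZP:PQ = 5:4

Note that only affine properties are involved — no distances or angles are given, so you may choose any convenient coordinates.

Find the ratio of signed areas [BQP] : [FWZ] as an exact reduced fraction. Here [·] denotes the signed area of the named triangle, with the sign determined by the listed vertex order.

[BQP]:[FWZ] = -1/9

Work in coordinates with V = (0, 0), Q = (1, 0), W = (0, 1), F = (2, 1).
1. Z is the midpoint of WQ ⇒ Z = (1/2, 1/2)
2. B is the midpoint of FV ⇒ B = (1, 1/2)
3. P lies on line ZQ with ZP:PQ = 5:4 ⇒ P = (7/9, 2/9)
2·[BQP] = -1/9, 2·[FWZ] = 1
[BQP]:[FWZ] = -1/9:1 = -1/9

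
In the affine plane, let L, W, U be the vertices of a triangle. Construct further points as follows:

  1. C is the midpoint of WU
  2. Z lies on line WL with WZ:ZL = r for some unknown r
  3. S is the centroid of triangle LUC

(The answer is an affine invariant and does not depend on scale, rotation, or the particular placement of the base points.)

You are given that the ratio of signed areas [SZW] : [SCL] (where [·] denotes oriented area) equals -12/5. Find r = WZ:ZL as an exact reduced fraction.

r = 4

Set L = (0, 0), W = (1, 0), U = (0, 1); any affine frame gives the same invariant.
1. C is the midpoint of WU ⇒ C = (1/2, 1/2)
2. With WZ:ZL = r, write λ = r/(r+1) so Z = W + λ·(L−W); Z is affine-linear in λ
3. S is the centroid of triangle LUC ⇒ S = (1/6, 1/2)
Every point depending on Z is an affine combination of Z and λ-independent points, so each such coordinate is linear in λ; the λ² term in each signed area is a multiple of (L−W)×(L−W) = 0, so 2·[SZW] and 2·[SCL] are each linear in λ. Evaluating at λ=0 and λ=1:
  2·[SZW] = 1/2·λ,   2·[SCL] = -1/6
So [SZW]:[SCL] = (1/2·λ) / (-1/6). Setting this equal to -12/5:
  1/2·λ = -12/5·(-1/6)  ⇒  λ = 4/5
Then r = λ/(1−λ) = (4/5)/(1/5) = 4. Check: with r = 4, Z = (1/5, 0) and [SZW]:[SCL] = -12/5 as required.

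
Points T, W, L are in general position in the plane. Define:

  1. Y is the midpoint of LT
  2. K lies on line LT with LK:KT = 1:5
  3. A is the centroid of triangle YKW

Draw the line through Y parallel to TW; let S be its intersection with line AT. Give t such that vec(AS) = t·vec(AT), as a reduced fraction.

t = -1/8

Assign T = (0, 0), W = (1, 0), L = (0, 1) — the answer is frame-independent, so this choice is without loss of generality.
1. Y is the midpoint of LT ⇒ Y = (0, 1/2)
2. K lies on line LT with LK:KT = 1:5 ⇒ K = (0, 5/6)
3. A is the centroid of triangle YKW ⇒ A = (1/3, 4/9)
through Y parallel to TW: direction (1, 0); meets AT at S = (3/8, 1/2)
S = A + t·(T−A) with t = -1/8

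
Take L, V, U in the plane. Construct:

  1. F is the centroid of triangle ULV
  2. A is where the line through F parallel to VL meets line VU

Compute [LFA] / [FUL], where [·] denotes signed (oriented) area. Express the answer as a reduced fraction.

[LFA]:[FUL] = -1/3

Set L = (0, 0), V = (1, 0), U = (0, 1); any affine frame gives the same invariant.
1. F is the centroid of triangle ULV ⇒ F = (1/3, 1/3)
2. A is where the line through F parallel to VL meets line VU ⇒ A = (2/3, 1/3)
2·[LFA] = -1/9, 2·[FUL] = 1/3
[LFA]:[FUL] = -1/9:1/3 = -1/3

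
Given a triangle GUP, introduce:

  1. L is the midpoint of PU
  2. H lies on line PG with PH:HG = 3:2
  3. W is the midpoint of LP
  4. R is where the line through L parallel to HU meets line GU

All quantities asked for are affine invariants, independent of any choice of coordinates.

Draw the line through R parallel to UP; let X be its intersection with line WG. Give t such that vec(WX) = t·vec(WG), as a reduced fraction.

t = -3/4

Work in coordinates with G = (0, 0), U = (1, 0), P = (0, 1).
1. L is the midpoint of PU ⇒ L = (1/2, 1/2)
2. H lies on line PG with PH:HG = 3:2 ⇒ H = (0, 2/5)
3. W is the midpoint of LP ⇒ W = (1/4, 3/4)
4. R is where the line through L parallel to HU meets line GU ⇒ R = (7/4, 0)
through R parallel to UP: direction (-1, 1); meets WG at X = (7/16, 21/16)
X = W + t·(G−W) with t = -3/4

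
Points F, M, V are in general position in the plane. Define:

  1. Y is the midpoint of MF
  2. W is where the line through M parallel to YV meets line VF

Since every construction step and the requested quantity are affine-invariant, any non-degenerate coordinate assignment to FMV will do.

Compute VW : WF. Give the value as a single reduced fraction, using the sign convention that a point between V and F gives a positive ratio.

Choose coordinates F = (0, 0), M = (1, 0), V = (0, 1).
1. Y is the midpoint of MF ⇒ Y = (1/2, 0)
2. W is where the line through M parallel to YV meets line VF ⇒ W = (0, 2)
W = V + t·(F−V) with t = -1, so VW:WF = t:(1−t) = -1:2

VW:WF = -1/2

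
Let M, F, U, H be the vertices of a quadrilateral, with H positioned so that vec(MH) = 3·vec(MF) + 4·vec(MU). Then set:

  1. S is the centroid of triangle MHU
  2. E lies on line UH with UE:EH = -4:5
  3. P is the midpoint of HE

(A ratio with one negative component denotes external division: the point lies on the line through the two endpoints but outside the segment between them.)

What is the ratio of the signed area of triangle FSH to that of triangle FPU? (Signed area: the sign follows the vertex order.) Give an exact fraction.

Assign M = (0, 0), F = (1, 0), U = (0, 1), H = (3, 4) — the answer is frame-independent, so this choice is without loss of generality.
1. S is the centroid of triangle MHU ⇒ S = (1, 5/3)
2. E lies on line UH with UE:EH = -4:5 ⇒ E = (-12, -11)
3. P is the midpoint of HE ⇒ P = (-9/2, -7/2)
2·[FSH] = -10/3, 2·[FPU] = -9
[FSH]:[FPU] = -10/3:-9 = 10/27

[FSH]:[FPU] = 10/27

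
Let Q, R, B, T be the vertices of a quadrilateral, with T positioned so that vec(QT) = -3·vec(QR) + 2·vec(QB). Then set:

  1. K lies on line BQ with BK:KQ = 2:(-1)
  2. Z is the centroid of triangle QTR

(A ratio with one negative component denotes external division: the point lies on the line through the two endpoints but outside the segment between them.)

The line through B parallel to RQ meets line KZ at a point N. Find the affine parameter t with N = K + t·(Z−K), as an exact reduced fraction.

t = 6/5

Assign Q = (0, 0), R = (1, 0), B = (0, 1), T = (-3, 2) — the answer is frame-independent, so this choice is without loss of generality.
1. K lies on line BQ with BK:KQ = 2:(-1) ⇒ K = (0, -1)
2. Z is the centroid of triangle QTR ⇒ Z = (-2/3, 2/3)
through B parallel to RQ: direction (-1, 0); meets KZ at N = (-4/5, 1)
N = K + t·(Z−K) with t = 6/5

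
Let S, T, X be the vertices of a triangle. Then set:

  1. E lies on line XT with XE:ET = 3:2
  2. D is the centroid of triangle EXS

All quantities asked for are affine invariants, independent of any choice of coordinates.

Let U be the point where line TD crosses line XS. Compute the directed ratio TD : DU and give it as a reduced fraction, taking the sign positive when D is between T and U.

TD:DU = 4

Work in coordinates with S = (0, 0), T = (1, 0), X = (0, 1).
1. E lies on line XT with XE:ET = 3:2 ⇒ E = (3/5, 2/5)
2. D is the centroid of triangle EXS ⇒ D = (1/5, 7/15)
line TD meets XS at U = (0, 7/12)
D = T + t·(U−T) with t = 4/5, so TD:DU = 4/5:1/5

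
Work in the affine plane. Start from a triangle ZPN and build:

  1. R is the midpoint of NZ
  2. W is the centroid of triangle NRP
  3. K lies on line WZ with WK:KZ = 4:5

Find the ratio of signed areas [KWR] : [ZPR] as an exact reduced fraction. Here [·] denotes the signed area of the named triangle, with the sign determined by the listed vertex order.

[KWR]:[ZPR] = 4/27

Set Z = (0, 0), P = (1, 0), N = (0, 1); any affine frame gives the same invariant.
1. R is the midpoint of NZ ⇒ R = (0, 1/2)
2. W is the centroid of triangle NRP ⇒ W = (1/3, 1/2)
3. K lies on line WZ with WK:KZ = 4:5 ⇒ K = (5/27, 5/18)
2·[KWR] = 2/27, 2·[ZPR] = 1/2
[KWR]:[ZPR] = 2/27:1/2 = 4/27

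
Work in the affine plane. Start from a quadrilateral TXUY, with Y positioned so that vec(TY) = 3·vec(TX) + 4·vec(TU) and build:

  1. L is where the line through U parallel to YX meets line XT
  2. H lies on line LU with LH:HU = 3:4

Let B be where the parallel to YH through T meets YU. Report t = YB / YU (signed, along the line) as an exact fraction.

Work in coordinates with T = (0, 0), X = (1, 0), U = (0, 1), Y = (3, 4).
1. L is where the line through U parallel to YX meets line XT ⇒ L = (-1/2, 0)
2. H lies on line LU with LH:HU = 3:4 ⇒ H = (-2/7, 3/7)
through T parallel to YH: direction (-23/7, -25/7); meets YU at B = (23/2, 25/2)
B = Y + t·(U−Y) with t = -17/6

t = -17/6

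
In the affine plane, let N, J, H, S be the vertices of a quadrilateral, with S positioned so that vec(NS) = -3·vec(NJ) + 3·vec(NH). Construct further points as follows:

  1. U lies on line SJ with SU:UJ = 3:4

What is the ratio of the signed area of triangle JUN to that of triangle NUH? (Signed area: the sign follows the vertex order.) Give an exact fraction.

[JUN]:[NUH] = -4/3

Set N = (0, 0), J = (1, 0), H = (0, 1), S = (-3, 3); any affine frame gives the same invariant.
1. U lies on line SJ with SU:UJ = 3:4 ⇒ U = (-9/7, 12/7)
2·[JUN] = 12/7, 2·[NUH] = -9/7
[JUN]:[NUH] = 12/7:-9/7 = -4/3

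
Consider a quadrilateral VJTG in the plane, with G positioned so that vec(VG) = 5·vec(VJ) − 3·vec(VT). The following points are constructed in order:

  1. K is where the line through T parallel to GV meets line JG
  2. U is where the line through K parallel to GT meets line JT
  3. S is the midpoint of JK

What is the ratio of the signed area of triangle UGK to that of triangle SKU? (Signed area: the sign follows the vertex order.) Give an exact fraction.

Choose coordinates V = (0, 0), J = (1, 0), T = (0, 1), G = (5, -3).
1. K is where the line through T parallel to GV meets line JG ⇒ K = (-5/3, 2)
2. U is where the line through K parallel to GT meets line JT ⇒ U = (5/3, -2/3)
3. S is the midpoint of JK ⇒ S = (-1/3, 1)
2·[UGK] = 10/9, 2·[SKU] = 2/9
[UGK]:[SKU] = 10/9:2/9 = 5

[UGK]:[SKU] = 5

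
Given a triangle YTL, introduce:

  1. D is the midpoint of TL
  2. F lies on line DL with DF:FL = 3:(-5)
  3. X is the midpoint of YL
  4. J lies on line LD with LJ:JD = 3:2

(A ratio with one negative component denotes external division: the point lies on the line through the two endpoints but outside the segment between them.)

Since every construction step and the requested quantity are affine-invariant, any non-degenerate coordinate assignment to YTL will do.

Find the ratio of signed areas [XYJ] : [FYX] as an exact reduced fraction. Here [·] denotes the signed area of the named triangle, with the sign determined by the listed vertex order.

[XYJ]:[FYX] = -6/25

Set Y = (0, 0), T = (1, 0), L = (0, 1); any affine frame gives the same invariant.
1. D is the midpoint of TL ⇒ D = (1/2, 1/2)
2. F lies on line DL with DF:FL = 3:(-5) ⇒ F = (5/4, -1/4)
3. X is the midpoint of YL ⇒ X = (0, 1/2)
4. J lies on line LD with LJ:JD = 3:2 ⇒ J = (3/10, 7/10)
2·[XYJ] = 3/20, 2·[FYX] = -5/8
[XYJ]:[FYX] = 3/20:-5/8 = -6/25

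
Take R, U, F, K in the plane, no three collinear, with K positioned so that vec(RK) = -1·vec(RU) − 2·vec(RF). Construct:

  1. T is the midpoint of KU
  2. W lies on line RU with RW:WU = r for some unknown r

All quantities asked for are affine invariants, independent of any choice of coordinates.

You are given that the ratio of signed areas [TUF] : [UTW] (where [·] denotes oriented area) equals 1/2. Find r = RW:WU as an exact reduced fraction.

Set R = (0, 0), U = (1, 0), F = (0, 1), K = (-1, -2); any affine frame gives the same invariant.
1. T is the midpoint of KU ⇒ T = (0, -1)
2. With RW:WU = r, write λ = r/(r+1) so W = R + λ·(U−R); W is affine-linear in λ
Every point depending on W is an affine combination of W and λ-independent points, so each such coordinate is linear in λ; the λ² term in each signed area is a multiple of (U−R)×(U−R) = 0, so 2·[TUF] and 2·[UTW] are each linear in λ. Evaluating at λ=0 and λ=1:
  2·[TUF] = 2,   2·[UTW] = λ − 1
So [TUF]:[UTW] = (2) / (λ − 1). Setting this equal to 1/2:
  2 = 1/2·(λ − 1)  ⇒  λ = 5
Then r = λ/(1−λ) = (5)/(-4) = -5/4. Check: with r = -5/4, W = (5, 0) and [TUF]:[UTW] = 1/2 as required.

r = -5/4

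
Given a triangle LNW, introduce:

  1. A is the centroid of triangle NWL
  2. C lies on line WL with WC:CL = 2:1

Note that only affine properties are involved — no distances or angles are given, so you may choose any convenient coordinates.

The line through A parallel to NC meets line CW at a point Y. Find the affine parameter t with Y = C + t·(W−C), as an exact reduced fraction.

Set L = (0, 0), N = (1, 0), W = (0, 1); any affine frame gives the same invariant.
1. A is the centroid of triangle NWL ⇒ A = (1/3, 1/3)
2. C lies on line WL with WC:CL = 2:1 ⇒ C = (0, 1/3)
through A parallel to NC: direction (-1, 1/3); meets CW at Y = (0, 4/9)
Y = C + t·(W−C) with t = 1/6

t = 1/6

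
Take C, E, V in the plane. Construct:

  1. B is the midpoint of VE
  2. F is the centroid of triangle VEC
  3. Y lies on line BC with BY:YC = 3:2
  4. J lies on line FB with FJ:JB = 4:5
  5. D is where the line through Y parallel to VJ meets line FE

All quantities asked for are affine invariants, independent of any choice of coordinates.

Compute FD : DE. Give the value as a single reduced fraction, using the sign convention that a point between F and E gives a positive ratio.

FD:DE = -18/53

Work in coordinates with C = (0, 0), E = (1, 0), V = (0, 1).
1. B is the midpoint of VE ⇒ B = (1/2, 1/2)
2. F is the centroid of triangle VEC ⇒ F = (1/3, 1/3)
3. Y lies on line BC with BY:YC = 3:2 ⇒ Y = (1/5, 1/5)
4. J lies on line FB with FJ:JB = 4:5 ⇒ J = (11/27, 11/27)
5. D is where the line through Y parallel to VJ meets line FE ⇒ D = (-1/105, 53/105)
D = F + t·(E−F) with t = -18/35, so FD:DE = t:(1−t) = -18/35:53/35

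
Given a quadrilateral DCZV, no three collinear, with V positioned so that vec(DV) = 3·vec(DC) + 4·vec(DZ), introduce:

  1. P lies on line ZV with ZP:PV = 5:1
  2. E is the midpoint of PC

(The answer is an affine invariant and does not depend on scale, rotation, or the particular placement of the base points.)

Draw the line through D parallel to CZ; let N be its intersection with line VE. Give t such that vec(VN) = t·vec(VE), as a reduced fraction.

t = 2

Choose coordinates D = (0, 0), C = (1, 0), Z = (0, 1), V = (3, 4).
1. P lies on line ZV with ZP:PV = 5:1 ⇒ P = (5/2, 7/2)
2. E is the midpoint of PC ⇒ E = (7/4, 7/4)
through D parallel to CZ: direction (-1, 1); meets VE at N = (1/2, -1/2)
N = V + t·(E−V) with t = 2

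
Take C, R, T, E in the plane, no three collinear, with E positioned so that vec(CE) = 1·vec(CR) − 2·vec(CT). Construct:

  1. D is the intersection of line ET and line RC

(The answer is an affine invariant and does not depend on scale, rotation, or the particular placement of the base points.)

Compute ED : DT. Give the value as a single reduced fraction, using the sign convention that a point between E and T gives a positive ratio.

ED:DT = 2

Choose coordinates C = (0, 0), R = (1, 0), T = (0, 1), E = (1, -2).
1. D is the intersection of line ET and line RC ⇒ D = (1/3, 0)
D = E + t·(T−E) with t = 2/3, so ED:DT = t:(1−t) = 2/3:1/3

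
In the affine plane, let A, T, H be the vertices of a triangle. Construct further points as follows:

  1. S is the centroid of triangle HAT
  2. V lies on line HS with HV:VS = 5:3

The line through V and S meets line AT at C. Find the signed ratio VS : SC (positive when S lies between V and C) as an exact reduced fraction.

VS:SC = 3/4

Set A = (0, 0), T = (1, 0), H = (0, 1); any affine frame gives the same invariant.
1. S is the centroid of triangle HAT ⇒ S = (1/3, 1/3)
2. V lies on line HS with HV:VS = 5:3 ⇒ V = (5/24, 7/12)
line VS meets AT at C = (1/2, 0)
S = V + t·(C−V) with t = 3/7, so VS:SC = 3/7:4/7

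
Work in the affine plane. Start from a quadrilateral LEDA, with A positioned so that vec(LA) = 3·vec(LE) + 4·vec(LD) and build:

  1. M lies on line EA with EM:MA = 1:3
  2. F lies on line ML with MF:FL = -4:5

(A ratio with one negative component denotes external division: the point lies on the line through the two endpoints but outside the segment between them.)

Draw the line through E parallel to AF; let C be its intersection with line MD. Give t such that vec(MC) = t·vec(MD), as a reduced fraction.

Choose coordinates L = (0, 0), E = (1, 0), D = (0, 1), A = (3, 4).
1. M lies on line EA with EM:MA = 1:3 ⇒ M = (3/2, 1)
2. F lies on line ML with MF:FL = -4:5 ⇒ F = (15/2, 5)
through E parallel to AF: direction (9/2, 1); meets MD at C = (11/2, 1)
C = M + t·(D−M) with t = -8/3

t = -8/3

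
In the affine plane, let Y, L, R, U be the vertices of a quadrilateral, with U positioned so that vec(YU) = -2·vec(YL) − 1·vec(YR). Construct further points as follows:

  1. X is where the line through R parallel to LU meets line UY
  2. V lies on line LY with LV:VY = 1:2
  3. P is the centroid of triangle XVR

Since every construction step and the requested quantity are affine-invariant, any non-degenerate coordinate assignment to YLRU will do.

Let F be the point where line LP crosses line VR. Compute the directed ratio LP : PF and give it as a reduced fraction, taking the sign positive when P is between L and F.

Set Y = (0, 0), L = (1, 0), R = (0, 1), U = (-2, -1); any affine frame gives the same invariant.
1. X is where the line through R parallel to LU meets line UY ⇒ X = (6, 3)
2. V lies on line LY with LV:VY = 1:2 ⇒ V = (2/3, 0)
3. P is the centroid of triangle XVR ⇒ P = (20/9, 4/3)
line LP meets VR at F = (46/57, -4/19)
P = L + t·(F−L) with t = -19/3, so LP:PF = -19/3:22/3

LP:PF = -19/22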